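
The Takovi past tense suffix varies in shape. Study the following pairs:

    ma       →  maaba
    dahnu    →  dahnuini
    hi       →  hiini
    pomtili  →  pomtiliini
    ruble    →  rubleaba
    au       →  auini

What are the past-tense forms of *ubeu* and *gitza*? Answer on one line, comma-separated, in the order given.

The alternation tracks the last vowel of the stem — -ini when the last vowel of the stem is a high vowel (*dahnu*, *hi*, *pomtili*, *au*); -aba when the last vowel of the stem is a non-high vowel (*ma*, *ruble*).
The last vowel of *ubeu* is /u/, which is a high vowel, so the suffix is -ini, giving *ubeuini*.
Since the last vowel of *gitza* is /a/ (a non-high vowel), it takes -aba, giving *gitzaaba*.

ubeuini, gitzaaba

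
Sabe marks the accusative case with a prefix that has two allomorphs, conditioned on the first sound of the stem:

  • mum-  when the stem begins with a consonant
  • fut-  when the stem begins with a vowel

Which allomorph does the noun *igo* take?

Since the first sound of *igo* is /i/ (a vowel), it takes fut-.

fut-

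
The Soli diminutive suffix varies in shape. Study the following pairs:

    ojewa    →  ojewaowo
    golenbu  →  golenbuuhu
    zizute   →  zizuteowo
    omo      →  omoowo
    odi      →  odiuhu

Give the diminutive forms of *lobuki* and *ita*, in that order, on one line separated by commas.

lobukiuhu, itaowo

The suffix is conditioned by the last vowel: -uhu when the last vowel of the stem is a high vowel (*golenbu*, *odi*); -owo when the last vowel of the stem is a non-high vowel (*ojewa*, *zizute*, *omo*).
The last vowel of *lobuki* is /i/, which is a high vowel, so the suffix is -uhu, giving *lobukiuhu*.
The last vowel of *ita* is /a/, which is a non-high vowel, so the suffix is -owo, giving *itaowo*.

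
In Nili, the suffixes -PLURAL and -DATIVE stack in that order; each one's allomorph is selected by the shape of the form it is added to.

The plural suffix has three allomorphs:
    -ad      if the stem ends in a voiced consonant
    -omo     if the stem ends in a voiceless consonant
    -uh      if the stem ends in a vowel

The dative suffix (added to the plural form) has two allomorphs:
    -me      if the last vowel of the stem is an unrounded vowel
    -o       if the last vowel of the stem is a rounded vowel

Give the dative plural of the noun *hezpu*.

*hezpu* — final sound /u/ (a vowel) → -uh → *hezpuuh*.
The plural form *hezpuuh*: last vowel = /u/, a rounded vowel → -o → *hezpuuho*.

hezpuuho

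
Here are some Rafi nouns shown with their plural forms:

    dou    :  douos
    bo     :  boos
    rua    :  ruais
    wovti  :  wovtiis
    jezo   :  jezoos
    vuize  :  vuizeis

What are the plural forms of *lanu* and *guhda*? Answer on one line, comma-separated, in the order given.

The alternation tracks the last vowel of the stem — -os when the last vowel of the stem is a rounded vowel (*dou*, *bo*, *jezo*); -is when the last vowel of the stem is an unrounded vowel (*rua*, *wovti*, *vuize*).
*lanu*: last vowel = /u/, a rounded vowel → -os → *lanuos*.
The last vowel of *guhda* is /a/, which is an unrounded vowel, so the suffix is -is, giving *guhdais*.

lanuos, guhdais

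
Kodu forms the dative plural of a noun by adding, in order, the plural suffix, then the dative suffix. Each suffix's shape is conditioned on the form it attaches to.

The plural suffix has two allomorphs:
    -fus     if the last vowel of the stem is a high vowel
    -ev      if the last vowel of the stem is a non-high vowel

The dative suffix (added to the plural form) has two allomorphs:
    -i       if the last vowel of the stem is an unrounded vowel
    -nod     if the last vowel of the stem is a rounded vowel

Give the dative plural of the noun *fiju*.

Since the last vowel of *fiju* is /u/ (a high vowel), it takes -fus, giving *fijufus*.
The last vowel of the plural form *fijufus* is /u/, which is a rounded vowel, so the dative suffix is -nod, giving *fijufusnod*.

fijufusnod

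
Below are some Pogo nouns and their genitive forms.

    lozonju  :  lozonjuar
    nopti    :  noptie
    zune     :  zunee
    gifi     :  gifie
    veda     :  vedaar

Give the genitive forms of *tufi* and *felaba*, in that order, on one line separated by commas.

Looking at the last vowel of each stem: -e when the last vowel of the stem is a front vowel (*nopti*, *zune*, *gifi*); -ar when the last vowel of the stem is a back vowel (*lozonju*, *veda*).
The last vowel of *tufi* is /i/, which is a front vowel, so the suffix is -e, giving *tufie*.
*felaba*: last vowel = /a/, a back vowel → -ar → *felabaar*.

tufie, felabaar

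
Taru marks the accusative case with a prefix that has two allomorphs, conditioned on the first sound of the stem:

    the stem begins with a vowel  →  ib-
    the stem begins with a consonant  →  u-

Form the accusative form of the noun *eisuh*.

ibeisuh

*eisuh*: first sound = /e/, a vowel → ib- → *ibeisuh*.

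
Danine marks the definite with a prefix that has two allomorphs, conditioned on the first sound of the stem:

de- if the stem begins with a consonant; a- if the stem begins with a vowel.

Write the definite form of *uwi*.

*uwi*: first sound = /u/, a vowel → a- → *auwi*.

auwi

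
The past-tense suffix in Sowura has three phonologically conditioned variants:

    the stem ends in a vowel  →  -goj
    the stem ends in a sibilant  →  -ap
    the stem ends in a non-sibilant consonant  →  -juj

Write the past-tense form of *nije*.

nijegoj

The final sound of *nije* is /e/, which is a vowel, so the suffix is -goj, giving *nijegoj*.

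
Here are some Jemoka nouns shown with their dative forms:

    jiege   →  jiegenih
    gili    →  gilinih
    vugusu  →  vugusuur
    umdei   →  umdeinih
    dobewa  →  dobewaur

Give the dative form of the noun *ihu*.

ihuur

The pattern is front/back vowel harmony: -nih when the last vowel of the stem is a front vowel (*jiege*, *gili*, *umdei*); -ur when the last vowel of the stem is a back vowel (*vugusu*, *dobewa*).
*ihu*: last vowel = /u/, a back vowel → -ur → *ihuur*.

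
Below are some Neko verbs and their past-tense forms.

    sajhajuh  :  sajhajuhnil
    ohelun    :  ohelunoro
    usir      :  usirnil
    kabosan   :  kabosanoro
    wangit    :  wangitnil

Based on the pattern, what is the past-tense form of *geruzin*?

geruzinoro

The suffix is conditioned by the final consonant: -oro when the stem ends in a nasal (*ohelun*, *kabosan*); -nil when the stem ends in a non-nasal consonant (*sajhajuh*, *usir*, *wangit*).
The final consonant of *geruzin* is /n/, which is a nasal, so the suffix is -oro, giving *geruzinoro*.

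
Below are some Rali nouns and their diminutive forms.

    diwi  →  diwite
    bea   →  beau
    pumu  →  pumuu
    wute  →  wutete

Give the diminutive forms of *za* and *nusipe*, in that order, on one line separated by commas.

zau, nusipete

Looking at the last vowel of each stem: -te when the last vowel of the stem is a front vowel (*diwi*, *wute*); -u when the last vowel of the stem is a back vowel (*bea*, *pumu*).
Since the last vowel of *za* is /a/ (a back vowel), it takes -u, giving *zau*.
The last vowel of *nusipe* is /e/, which is a front vowel, so the suffix is -te, giving *nusipete*.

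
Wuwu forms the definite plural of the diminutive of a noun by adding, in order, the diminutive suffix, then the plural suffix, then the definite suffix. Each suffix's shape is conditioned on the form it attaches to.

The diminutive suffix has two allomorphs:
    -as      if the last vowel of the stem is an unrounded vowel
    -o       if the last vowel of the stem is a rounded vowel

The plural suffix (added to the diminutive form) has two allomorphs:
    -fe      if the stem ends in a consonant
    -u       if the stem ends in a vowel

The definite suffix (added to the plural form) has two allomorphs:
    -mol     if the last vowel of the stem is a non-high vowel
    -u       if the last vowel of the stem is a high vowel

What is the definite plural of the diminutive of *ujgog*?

The last vowel of *ujgog* is /o/, which is a rounded vowel, so the diminutive suffix is -o, giving *ujgogo*.
The diminutive form *ujgogo*: final sound = /o/, a vowel → -u → *ujgogou*.
The plural form *ujgogou* — last vowel /u/ (a high vowel) → -u → *ujgogouu*.

ujgogouu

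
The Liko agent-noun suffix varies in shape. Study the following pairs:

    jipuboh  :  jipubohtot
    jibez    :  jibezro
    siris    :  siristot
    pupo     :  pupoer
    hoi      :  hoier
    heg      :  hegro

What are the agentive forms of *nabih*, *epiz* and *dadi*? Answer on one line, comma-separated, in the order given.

Looking at the final sound of each stem: -tot when the stem ends in a voiceless consonant (*jipuboh*, *siris*); -ro when the stem ends in a voiced consonant (*jibez*, *heg*); -er when the stem ends in a vowel (*pupo*, *hoi*).
Since the final sound of *nabih* is /h/ (a voiceless consonant), it takes -tot, giving *nabihtot*.
*epiz* — final sound /z/ (a voiced consonant) → -ro → *epizro*.
*dadi* — final sound /i/ (a vowel) → -er → *dadier*.

nabihtot, epizro, dadier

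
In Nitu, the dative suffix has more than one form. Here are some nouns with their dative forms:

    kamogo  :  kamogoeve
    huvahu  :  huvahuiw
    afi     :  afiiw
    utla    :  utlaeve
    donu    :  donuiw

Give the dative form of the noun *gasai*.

The suffix is conditioned by the last vowel: -iw when the last vowel of the stem is a high vowel (*huvahu*, *afi*, *donu*); -eve when the last vowel of the stem is a non-high vowel (*kamogo*, *utla*).
*gasai* — last vowel /i/ (a high vowel) → -iw → *gasaiiw*.

gasaiiw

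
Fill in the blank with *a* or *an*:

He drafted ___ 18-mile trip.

The indefinite article is chosen by the initial *sound* of the following word, not its spelling.
The number *18* is spoken "eighteen", beginning with /ˌeɪˈtiːn/ — a vowel sound.
So the article is *an*: He drafted an 18-mile trip.

an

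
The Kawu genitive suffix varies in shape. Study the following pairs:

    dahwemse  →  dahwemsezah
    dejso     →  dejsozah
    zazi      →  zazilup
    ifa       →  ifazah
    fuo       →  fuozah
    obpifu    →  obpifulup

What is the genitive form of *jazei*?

The alternation tracks the last vowel of the stem — -lup when the last vowel of the stem is a high vowel (*zazi*, *obpifu*); -zah when the last vowel of the stem is a non-high vowel (*dahwemse*, *dejso*, *ifa*, *fuo*).
*jazei* — last vowel /i/ (a high vowel) → -lup → *jazeilup*.

jazeilup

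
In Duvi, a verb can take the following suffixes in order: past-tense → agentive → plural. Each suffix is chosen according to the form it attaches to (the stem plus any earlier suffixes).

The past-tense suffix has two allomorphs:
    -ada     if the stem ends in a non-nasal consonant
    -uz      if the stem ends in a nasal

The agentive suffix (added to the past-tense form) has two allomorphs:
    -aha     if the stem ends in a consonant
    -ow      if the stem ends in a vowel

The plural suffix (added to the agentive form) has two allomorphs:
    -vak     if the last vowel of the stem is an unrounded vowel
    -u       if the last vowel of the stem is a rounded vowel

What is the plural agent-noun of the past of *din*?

*din*: final consonant = /n/, a nasal → -uz → *dinuz*.
The final sound of the past-tense form *dinuz* is /z/, which is a consonant, so the agentive suffix is -aha, giving *dinuzaha*.
The agentive form *dinuzaha*: last vowel = /a/, an unrounded vowel → -vak → *dinuzahavak*.

dinuzahavak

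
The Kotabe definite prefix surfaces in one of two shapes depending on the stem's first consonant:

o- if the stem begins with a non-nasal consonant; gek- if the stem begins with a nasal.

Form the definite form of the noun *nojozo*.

Since the first consonant of *nojozo* is /n/ (a nasal), it takes gek-, giving *geknojozo*.

geknojozo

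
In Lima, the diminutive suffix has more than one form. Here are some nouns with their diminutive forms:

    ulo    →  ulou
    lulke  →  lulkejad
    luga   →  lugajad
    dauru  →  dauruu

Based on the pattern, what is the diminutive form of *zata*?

The alternation tracks the last vowel of the stem — -u when the last vowel of the stem is a rounded vowel (*ulo*, *dauru*); -jad when the last vowel of the stem is an unrounded vowel (*lulke*, *luga*).
*zata* — last vowel /a/ (an unrounded vowel) → -jad → *zatajad*.

zatajad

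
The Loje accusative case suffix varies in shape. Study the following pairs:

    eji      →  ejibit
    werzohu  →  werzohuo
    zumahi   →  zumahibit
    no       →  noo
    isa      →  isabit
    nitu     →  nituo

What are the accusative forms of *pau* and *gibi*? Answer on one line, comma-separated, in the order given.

Looking at the last vowel of each stem: -o when the last vowel of the stem is a rounded vowel (*werzohu*, *no*, *nitu*); -bit when the last vowel of the stem is an unrounded vowel (*eji*, *zumahi*, *isa*).
The last vowel of *pau* is /u/, which is a rounded vowel, so the suffix is -o, giving *pauo*.
*gibi* — last vowel /i/ (an unrounded vowel) → -bit → *gibibit*.

pauo, gibibit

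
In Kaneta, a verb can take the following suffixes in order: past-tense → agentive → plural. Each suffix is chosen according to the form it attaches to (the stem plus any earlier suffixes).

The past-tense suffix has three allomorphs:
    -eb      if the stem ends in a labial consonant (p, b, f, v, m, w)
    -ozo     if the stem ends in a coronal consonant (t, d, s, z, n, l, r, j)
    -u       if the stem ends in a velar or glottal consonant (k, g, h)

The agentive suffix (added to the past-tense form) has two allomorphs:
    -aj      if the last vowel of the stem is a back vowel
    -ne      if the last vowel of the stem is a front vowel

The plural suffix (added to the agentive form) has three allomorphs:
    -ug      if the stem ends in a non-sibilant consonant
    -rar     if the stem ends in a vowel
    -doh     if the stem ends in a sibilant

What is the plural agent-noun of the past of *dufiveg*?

dufiveguajug

The final consonant of *dufiveg* is /g/, which is velar/glottal, so the past-tense suffix is -u, giving *dufivegu*.
The last vowel of the past-tense form *dufivegu* is /u/, which is a back vowel, so the agentive suffix is -aj, giving *dufiveguaj*.
The agentive form *dufiveguaj*: final sound = /j/, a non-sibilant consonant → -ug → *dufiveguajug*.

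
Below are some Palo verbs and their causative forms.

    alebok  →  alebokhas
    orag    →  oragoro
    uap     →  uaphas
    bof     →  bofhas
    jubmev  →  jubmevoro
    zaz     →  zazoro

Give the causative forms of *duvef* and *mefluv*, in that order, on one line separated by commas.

Looking at the final consonant of each stem: -has when the stem ends in a voiceless consonant (*alebok*, *uap*, *bof*); -oro when the stem ends in a voiced consonant (*orag*, *jubmev*, *zaz*).
*duvef*: final consonant = /f/, voiceless → -has → *duvefhas*.
The final consonant of *mefluv* is /v/, which is voiced, so the suffix is -oro, giving *mefluvoro*.

duvefhas, mefluvoro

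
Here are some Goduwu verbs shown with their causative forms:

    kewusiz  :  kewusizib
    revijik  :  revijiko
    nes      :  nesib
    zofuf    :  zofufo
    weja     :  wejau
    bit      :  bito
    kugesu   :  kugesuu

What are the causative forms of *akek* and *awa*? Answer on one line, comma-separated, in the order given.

akeko, awau

The pattern is sibilance of the final sound: -ib when the stem ends in a sibilant (*kewusiz*, *nes*); -o when the stem ends in a non-sibilant consonant (*revijik*, *zofuf*, *bit*); -u when the stem ends in a vowel (*weja*, *kugesu*).
*akek* — final sound /k/ (a non-sibilant consonant) → -o → *akeko*.
*awa* — final sound /a/ (a vowel) → -u → *awau*.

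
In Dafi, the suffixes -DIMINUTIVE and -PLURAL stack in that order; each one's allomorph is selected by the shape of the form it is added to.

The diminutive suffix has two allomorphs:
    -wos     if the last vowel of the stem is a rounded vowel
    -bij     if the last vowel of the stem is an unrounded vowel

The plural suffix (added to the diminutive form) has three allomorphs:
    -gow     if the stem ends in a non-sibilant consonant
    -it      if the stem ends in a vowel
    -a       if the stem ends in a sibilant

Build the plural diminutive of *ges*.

gesbijgow

*ges* — last vowel /e/ (an unrounded vowel) → -bij → *gesbij*.
The diminutive form *gesbij* — final sound /j/ (a non-sibilant consonant) → -gow → *gesbijgow*.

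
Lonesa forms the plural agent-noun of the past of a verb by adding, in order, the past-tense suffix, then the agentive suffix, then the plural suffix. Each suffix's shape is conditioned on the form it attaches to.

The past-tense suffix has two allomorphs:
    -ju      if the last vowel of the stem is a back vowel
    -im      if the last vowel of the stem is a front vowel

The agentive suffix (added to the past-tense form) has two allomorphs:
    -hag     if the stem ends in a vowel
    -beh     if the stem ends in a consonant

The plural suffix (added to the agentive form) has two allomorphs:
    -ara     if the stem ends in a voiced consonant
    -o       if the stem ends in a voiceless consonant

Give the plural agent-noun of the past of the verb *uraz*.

urazjuhagara

The last vowel of *uraz* is /a/, which is a back vowel, so the past-tense suffix is -ju, giving *urazju*.
The final sound of the past-tense form *urazju* is /u/, which is a vowel, so the agentive suffix is -hag, giving *urazjuhag*.
The agentive form *urazjuhag*: final consonant = /g/, voiced → -ara → *urazjuhagara*.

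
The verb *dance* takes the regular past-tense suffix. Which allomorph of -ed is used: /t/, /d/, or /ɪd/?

The stem *dance* ends in a voiceless consonant other than /t/.
The -ed suffix is realized as /ɪd/ after /t, d/; as /t/ after other voiceless consonants; and as /d/ after other voiced sounds.
So -ed on *dance* is pronounced /t/.

/t/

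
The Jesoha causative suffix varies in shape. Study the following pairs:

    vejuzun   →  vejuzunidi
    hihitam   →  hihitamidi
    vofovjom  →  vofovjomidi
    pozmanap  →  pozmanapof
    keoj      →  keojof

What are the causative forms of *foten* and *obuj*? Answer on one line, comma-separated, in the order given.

fotenidi, obujof

The suffix is conditioned by the final consonant: -idi when the stem ends in a nasal (*vejuzun*, *hihitam*, *vofovjom*); -of when the stem ends in a non-nasal consonant (*pozmanap*, *keoj*).
The final consonant of *foten* is /n/, which is a nasal, so the suffix is -idi, giving *fotenidi*.
The final consonant of *obuj* is /j/, which is non-nasal, so the suffix is -of, giving *obujof*.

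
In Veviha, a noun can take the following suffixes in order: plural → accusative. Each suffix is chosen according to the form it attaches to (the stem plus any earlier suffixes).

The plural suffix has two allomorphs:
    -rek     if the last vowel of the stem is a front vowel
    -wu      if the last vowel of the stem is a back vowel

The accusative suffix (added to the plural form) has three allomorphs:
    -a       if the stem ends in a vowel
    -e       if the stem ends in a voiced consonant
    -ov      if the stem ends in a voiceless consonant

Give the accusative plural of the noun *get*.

getrekov

Since the last vowel of *get* is /e/ (a front vowel), it takes -rek, giving *getrek*.
The plural form *getrek* — final sound /k/ (a voiceless consonant) → -ov → *getrekov*.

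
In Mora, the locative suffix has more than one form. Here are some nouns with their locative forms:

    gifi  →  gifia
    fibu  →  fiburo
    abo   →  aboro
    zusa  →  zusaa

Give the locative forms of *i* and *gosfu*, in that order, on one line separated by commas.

The pattern is rounding harmony: -ro when the last vowel of the stem is a rounded vowel (*fibu*, *abo*); -a when the last vowel of the stem is an unrounded vowel (*gifi*, *zusa*).
The last vowel of *i* is /i/, which is an unrounded vowel, so the suffix is -a, giving *ia*.
Since the last vowel of *gosfu* is /u/ (a rounded vowel), it takes -ro, giving *gosfuro*.

ia, gosfuro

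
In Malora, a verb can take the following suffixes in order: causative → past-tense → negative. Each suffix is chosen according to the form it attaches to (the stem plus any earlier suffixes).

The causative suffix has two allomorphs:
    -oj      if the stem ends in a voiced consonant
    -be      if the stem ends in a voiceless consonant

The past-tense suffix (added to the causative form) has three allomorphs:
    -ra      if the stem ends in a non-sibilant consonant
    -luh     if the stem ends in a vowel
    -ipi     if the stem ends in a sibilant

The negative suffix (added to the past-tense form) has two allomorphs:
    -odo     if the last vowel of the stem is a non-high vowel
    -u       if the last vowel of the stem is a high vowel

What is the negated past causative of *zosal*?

zosalojraodo

The final consonant of *zosal* is /l/, which is voiced, so the causative suffix is -oj, giving *zosaloj*.
The causative form *zosaloj*: final sound = /j/, a non-sibilant consonant → -ra → *zosalojra*.
The last vowel of the past-tense form *zosalojra* is /a/, which is a non-high vowel, so the negative suffix is -odo, giving *zosalojraodo*.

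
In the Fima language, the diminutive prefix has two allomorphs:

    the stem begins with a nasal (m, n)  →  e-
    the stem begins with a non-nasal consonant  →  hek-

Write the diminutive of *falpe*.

hekfalpe

*falpe* — first consonant /f/ (non-nasal) → hek- → *hekfalpe*.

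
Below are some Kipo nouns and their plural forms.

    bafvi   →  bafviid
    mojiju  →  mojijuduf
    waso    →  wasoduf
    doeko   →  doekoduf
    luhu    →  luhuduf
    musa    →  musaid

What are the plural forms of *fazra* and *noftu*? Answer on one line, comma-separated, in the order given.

fazraid, noftuduf

The suffix is conditioned by the last vowel: -duf when the last vowel of the stem is a rounded vowel (*mojiju*, *waso*, *doeko*, *luhu*); -id when the last vowel of the stem is an unrounded vowel (*bafvi*, *musa*).
*fazra*: last vowel = /a/, an unrounded vowel → -id → *fazraid*.
*noftu*: last vowel = /u/, a rounded vowel → -duf → *noftuduf*.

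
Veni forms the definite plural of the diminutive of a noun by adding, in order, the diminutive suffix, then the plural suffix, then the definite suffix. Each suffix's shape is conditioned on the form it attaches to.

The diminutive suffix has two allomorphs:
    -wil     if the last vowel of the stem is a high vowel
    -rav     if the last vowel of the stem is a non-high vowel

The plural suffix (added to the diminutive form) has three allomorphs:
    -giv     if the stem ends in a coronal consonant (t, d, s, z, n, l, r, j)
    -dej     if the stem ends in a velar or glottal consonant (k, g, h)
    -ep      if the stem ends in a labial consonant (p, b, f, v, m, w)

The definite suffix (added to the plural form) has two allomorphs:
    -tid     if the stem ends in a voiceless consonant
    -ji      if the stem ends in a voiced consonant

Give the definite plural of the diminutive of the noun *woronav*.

woronavraveptid

*woronav* — last vowel /a/ (a non-high vowel) → -rav → *woronavrav*.
The final consonant of the diminutive form *woronavrav* is /v/, which is labial, so the plural suffix is -ep, giving *woronavravep*.
The final consonant of the plural form *woronavravep* is /p/, which is voiceless, so the definite suffix is -tid, giving *woronavraveptid*.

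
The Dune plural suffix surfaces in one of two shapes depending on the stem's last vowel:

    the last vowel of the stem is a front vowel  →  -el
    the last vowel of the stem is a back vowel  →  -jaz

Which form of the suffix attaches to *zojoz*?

*zojoz*: last vowel = /o/, a back vowel → -jaz.

-jaz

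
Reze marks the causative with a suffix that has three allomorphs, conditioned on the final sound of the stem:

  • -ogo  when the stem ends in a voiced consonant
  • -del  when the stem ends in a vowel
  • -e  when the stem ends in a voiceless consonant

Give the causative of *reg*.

regogo

*reg*: final sound = /g/, a voiced consonant → -ogo → *regogo*.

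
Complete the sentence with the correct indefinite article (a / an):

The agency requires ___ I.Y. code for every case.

an

The indefinite article is chosen by the initial *sound* of the following word, not its spelling.
The initialism *I.Y.* is read letter by letter; the first letter, I, is pronounced /aɪ/, which begins with a vowel sound.
So the article is *an*: The agency requires an I.Y. code for every case.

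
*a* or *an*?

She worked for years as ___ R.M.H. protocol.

The indefinite article is chosen by the initial *sound* of the following word, not its spelling.
The initialism *R.M.H.* is read letter by letter; the first letter, R, is pronounced /ɑr/, which begins with a vowel sound.
So the article is *an*: She worked for years as an R.M.H. protocol.

an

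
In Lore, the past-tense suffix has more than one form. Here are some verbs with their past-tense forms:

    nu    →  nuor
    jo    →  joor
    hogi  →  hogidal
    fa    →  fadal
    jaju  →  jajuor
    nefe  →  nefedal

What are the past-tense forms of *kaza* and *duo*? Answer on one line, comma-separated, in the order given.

kazadal, duoor

The suffix is conditioned by the last vowel: -or when the last vowel of the stem is a rounded vowel (*nu*, *jo*, *jaju*); -dal when the last vowel of the stem is an unrounded vowel (*hogi*, *fa*, *nefe*).
Since the last vowel of *kaza* is /a/ (an unrounded vowel), it takes -dal, giving *kazadal*.
*duo*: last vowel = /o/, a rounded vowel → -or → *duoor*.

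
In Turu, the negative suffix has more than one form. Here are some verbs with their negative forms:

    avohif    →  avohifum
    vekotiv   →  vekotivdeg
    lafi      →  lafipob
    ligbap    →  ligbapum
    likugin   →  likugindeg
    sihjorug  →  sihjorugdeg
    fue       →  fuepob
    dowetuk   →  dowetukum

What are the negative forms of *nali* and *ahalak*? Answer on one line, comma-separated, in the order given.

nalipob, ahalakum

Looking at the final sound of each stem: -um when the stem ends in a voiceless consonant (*avohif*, *ligbap*, *dowetuk*); -deg when the stem ends in a voiced consonant (*vekotiv*, *likugin*, *sihjorug*); -pob when the stem ends in a vowel (*lafi*, *fue*).
*nali* — final sound /i/ (a vowel) → -pob → *nalipob*.
Since the final sound of *ahalak* is /k/ (a voiceless consonant), it takes -um, giving *ahalakum*.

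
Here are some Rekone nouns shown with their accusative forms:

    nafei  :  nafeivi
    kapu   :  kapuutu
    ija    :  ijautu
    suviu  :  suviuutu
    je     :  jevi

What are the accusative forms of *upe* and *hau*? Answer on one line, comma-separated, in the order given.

The suffix is conditioned by the last vowel: -vi when the last vowel of the stem is a front vowel (*nafei*, *je*); -utu when the last vowel of the stem is a back vowel (*kapu*, *ija*, *suviu*).
*upe* — last vowel /e/ (a front vowel) → -vi → *upevi*.
*hau*: last vowel = /u/, a back vowel → -utu → *hauutu*.

upevi, hauutu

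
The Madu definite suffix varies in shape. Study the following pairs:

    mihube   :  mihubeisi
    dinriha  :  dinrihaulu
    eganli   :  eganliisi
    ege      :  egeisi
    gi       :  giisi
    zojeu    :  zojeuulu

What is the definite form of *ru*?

The pattern is front/back vowel harmony: -isi when the last vowel of the stem is a front vowel (*mihube*, *eganli*, *ege*, *gi*); -ulu when the last vowel of the stem is a back vowel (*dinriha*, *zojeu*).
The last vowel of *ru* is /u/, which is a back vowel, so the suffix is -ulu, giving *ruulu*.

ruulu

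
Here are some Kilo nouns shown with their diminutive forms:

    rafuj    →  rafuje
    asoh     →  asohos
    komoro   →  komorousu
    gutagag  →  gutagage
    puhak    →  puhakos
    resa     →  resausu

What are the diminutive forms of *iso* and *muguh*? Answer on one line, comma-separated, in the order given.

isousu, muguhos

The suffix is conditioned by the final sound: -os when the stem ends in a voiceless consonant (*asoh*, *puhak*); -e when the stem ends in a voiced consonant (*rafuj*, *gutagag*); -usu when the stem ends in a vowel (*komoro*, *resa*).
*iso*: final sound = /o/, a vowel → -usu → *isousu*.
Since the final sound of *muguh* is /h/ (a voiceless consonant), it takes -os, giving *muguhos*.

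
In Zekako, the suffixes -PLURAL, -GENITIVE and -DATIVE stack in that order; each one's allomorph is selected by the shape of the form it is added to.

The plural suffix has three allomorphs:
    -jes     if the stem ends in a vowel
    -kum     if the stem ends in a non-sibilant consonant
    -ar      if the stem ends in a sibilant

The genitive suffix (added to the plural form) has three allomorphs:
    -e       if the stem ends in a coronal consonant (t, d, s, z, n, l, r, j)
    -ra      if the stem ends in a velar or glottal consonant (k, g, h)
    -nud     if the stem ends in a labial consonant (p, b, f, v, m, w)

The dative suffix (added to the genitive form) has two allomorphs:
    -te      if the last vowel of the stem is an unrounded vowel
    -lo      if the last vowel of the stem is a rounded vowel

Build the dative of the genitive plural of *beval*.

Since the final sound of *beval* is /l/ (a non-sibilant consonant), it takes -kum, giving *bevalkum*.
The plural form *bevalkum*: final consonant = /m/, labial → -nud → *bevalkumnud*.
The last vowel of the genitive form *bevalkumnud* is /u/, which is a rounded vowel, so the dative suffix is -lo, giving *bevalkumnudlo*.

bevalkumnudlo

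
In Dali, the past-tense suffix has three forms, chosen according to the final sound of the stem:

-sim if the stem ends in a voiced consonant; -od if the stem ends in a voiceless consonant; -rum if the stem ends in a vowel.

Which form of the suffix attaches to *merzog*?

-sim

*merzog* — final sound /g/ (a voiced consonant) → -sim.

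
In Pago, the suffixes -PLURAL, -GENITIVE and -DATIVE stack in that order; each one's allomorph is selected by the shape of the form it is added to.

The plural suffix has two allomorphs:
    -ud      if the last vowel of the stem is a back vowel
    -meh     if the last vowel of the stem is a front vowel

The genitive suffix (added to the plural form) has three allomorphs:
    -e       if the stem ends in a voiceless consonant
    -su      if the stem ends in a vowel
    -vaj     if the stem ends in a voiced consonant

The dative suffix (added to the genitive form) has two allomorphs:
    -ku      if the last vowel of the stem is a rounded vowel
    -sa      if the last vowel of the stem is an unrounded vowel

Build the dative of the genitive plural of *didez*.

didezmehesa

The last vowel of *didez* is /e/, which is a front vowel, so the plural suffix is -meh, giving *didezmeh*.
The plural form *didezmeh* — final sound /h/ (a voiceless consonant) → -e → *didezmehe*.
The last vowel of the genitive form *didezmehe* is /e/, which is an unrounded vowel, so the dative suffix is -sa, giving *didezmehesa*.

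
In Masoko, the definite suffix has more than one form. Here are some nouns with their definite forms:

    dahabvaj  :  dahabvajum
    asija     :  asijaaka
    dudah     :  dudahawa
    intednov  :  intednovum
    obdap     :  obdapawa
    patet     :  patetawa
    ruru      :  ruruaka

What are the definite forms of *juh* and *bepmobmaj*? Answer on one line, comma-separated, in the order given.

juhawa, bepmobmajum

The alternation tracks the final sound of the stem — -awa when the stem ends in a voiceless consonant (*dudah*, *obdap*, *patet*); -um when the stem ends in a voiced consonant (*dahabvaj*, *intednov*); -aka when the stem ends in a vowel (*asija*, *ruru*).
*juh*: final sound = /h/, a voiceless consonant → -awa → *juhawa*.
Since the final sound of *bepmobmaj* is /j/ (a voiced consonant), it takes -um, giving *bepmobmajum*.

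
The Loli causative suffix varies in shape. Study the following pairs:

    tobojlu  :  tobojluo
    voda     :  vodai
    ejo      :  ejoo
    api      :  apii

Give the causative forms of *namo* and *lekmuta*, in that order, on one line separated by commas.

The pattern is rounding harmony: -o when the last vowel of the stem is a rounded vowel (*tobojlu*, *ejo*); -i when the last vowel of the stem is an unrounded vowel (*voda*, *api*).
*namo* — last vowel /o/ (a rounded vowel) → -o → *namoo*.
*lekmuta*: last vowel = /a/, an unrounded vowel → -i → *lekmutai*.

namoo, lekmutai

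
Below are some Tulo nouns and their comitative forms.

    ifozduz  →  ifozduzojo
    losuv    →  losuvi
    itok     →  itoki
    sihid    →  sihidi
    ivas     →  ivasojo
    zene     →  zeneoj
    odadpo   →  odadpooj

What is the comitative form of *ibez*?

ibezojo

Looking at the final sound of each stem: -ojo when the stem ends in a sibilant (*ifozduz*, *ivas*); -i when the stem ends in a non-sibilant consonant (*losuv*, *itok*, *sihid*); -oj when the stem ends in a vowel (*zene*, *odadpo*).
The final sound of *ibez* is /z/, which is a sibilant, so the suffix is -ojo, giving *ibezojo*.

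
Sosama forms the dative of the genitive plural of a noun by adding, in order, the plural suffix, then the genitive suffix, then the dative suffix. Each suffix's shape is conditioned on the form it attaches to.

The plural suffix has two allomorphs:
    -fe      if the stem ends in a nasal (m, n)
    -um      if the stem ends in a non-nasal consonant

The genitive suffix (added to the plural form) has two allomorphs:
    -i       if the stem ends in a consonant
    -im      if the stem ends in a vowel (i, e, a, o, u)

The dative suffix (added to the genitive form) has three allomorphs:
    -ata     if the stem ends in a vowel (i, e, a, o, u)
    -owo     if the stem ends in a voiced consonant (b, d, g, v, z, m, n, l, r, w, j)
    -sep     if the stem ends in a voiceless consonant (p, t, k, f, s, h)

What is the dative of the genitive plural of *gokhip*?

Since the final consonant of *gokhip* is /p/ (non-nasal), it takes -um, giving *gokhipum*.
Since the final sound of the plural form *gokhipum* is /m/ (a consonant), it takes -i, giving *gokhipumi*.
Since the final sound of the genitive form *gokhipumi* is /i/ (a vowel), it takes -ata, giving *gokhipumiata*.

gokhipumiata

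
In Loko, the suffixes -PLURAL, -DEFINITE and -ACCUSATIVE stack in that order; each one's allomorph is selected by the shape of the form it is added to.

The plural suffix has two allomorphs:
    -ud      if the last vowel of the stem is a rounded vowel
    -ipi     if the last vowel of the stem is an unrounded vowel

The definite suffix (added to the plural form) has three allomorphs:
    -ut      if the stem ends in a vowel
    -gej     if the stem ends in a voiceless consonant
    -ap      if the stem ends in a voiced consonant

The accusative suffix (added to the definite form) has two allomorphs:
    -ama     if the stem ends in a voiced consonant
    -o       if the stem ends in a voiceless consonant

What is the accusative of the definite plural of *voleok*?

voleokudapo

The last vowel of *voleok* is /o/, which is a rounded vowel, so the plural suffix is -ud, giving *voleokud*.
The plural form *voleokud* — final sound /d/ (a voiced consonant) → -ap → *voleokudap*.
The definite form *voleokudap*: final consonant = /p/, voiceless → -o → *voleokudapo*.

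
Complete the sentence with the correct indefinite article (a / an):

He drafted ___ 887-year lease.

an

The indefinite article is chosen by the initial *sound* of the following word, not its spelling.
The number *887* is spoken "eight hundred …", beginning with /eɪt/ — a vowel sound.
So the article is *an*: He drafted an 887-year lease.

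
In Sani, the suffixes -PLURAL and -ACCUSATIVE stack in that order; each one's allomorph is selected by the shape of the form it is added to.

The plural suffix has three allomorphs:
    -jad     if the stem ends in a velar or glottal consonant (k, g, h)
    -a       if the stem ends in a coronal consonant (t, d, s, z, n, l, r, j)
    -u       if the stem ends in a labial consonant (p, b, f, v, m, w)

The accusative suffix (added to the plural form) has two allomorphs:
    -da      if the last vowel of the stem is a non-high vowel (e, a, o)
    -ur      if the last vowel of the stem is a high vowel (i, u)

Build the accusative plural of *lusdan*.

lusdanada

Since the final consonant of *lusdan* is /n/ (coronal), it takes -a, giving *lusdana*.
Since the last vowel of the plural form *lusdana* is /a/ (a non-high vowel), it takes -da, giving *lusdanada*.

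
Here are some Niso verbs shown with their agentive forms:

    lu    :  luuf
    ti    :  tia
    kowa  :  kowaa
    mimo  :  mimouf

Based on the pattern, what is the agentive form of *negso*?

The alternation tracks the last vowel of the stem — -uf when the last vowel of the stem is a rounded vowel (*lu*, *mimo*); -a when the last vowel of the stem is an unrounded vowel (*ti*, *kowa*).
The last vowel of *negso* is /o/, which is a rounded vowel, so the suffix is -uf, giving *negsouf*.

negsouf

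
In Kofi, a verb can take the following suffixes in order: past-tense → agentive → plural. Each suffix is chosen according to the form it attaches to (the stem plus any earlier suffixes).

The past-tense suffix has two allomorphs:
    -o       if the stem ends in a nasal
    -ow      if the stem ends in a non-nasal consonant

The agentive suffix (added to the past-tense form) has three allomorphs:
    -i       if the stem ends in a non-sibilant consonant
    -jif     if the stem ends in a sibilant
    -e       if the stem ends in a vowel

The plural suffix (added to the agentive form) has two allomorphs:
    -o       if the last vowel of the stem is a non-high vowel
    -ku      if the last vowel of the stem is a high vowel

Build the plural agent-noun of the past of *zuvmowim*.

*zuvmowim* — final consonant /m/ (a nasal) → -o → *zuvmowimo*.
The past-tense form *zuvmowimo*: final sound = /o/, a vowel → -e → *zuvmowimoe*.
The agentive form *zuvmowimoe*: last vowel = /e/, a non-high vowel → -o → *zuvmowimoeo*.

zuvmowimoeo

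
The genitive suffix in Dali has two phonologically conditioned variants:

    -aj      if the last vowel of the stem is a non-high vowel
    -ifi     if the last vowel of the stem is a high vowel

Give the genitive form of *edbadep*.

edbadepaj

*edbadep*: last vowel = /e/, a non-high vowel → -aj → *edbadepaj*.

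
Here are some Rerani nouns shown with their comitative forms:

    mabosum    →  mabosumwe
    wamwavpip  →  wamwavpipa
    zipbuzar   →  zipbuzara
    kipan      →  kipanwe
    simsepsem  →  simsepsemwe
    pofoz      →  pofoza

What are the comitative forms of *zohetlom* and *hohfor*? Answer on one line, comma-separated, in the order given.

zohetlomwe, hohfora

The suffix is conditioned by the final consonant: -we when the stem ends in a nasal (*mabosum*, *kipan*, *simsepsem*); -a when the stem ends in a non-nasal consonant (*wamwavpip*, *zipbuzar*, *pofoz*).
*zohetlom*: final consonant = /m/, a nasal → -we → *zohetlomwe*.
The final consonant of *hohfor* is /r/, which is non-nasal, so the suffix is -a, giving *hohfora*.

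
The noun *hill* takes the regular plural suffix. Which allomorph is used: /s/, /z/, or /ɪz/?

The stem *hill* ends in a voiced non-sibilant sound.
The plural suffix surfaces as /ɪz/ after sibilants, /s/ after other voiceless consonants, and /z/ after other voiced sounds.
So the plural -s on *hill* is pronounced /z/.

/z/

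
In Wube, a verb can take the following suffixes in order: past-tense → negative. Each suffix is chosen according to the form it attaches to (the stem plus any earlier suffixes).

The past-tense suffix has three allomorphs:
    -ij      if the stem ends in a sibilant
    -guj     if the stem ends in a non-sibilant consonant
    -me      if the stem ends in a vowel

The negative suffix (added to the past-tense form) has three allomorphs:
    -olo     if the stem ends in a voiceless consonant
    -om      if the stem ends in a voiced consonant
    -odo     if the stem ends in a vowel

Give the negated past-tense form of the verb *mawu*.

Since the final sound of *mawu* is /u/ (a vowel), it takes -me, giving *mawume*.
The final sound of the past-tense form *mawume* is /e/, which is a vowel, so the negative suffix is -odo, giving *mawumeodo*.

mawumeodo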